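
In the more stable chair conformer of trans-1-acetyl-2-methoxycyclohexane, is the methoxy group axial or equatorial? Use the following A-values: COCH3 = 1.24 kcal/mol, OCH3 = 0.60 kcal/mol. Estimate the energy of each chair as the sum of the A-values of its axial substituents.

C1 and C2 have opposite parity, so for the trans isomer the two substituents are e,e in one chair and a,a in the other.
Chair I (acetyl axial, methoxy axial): E = 1.84 kcal/mol.
Chair II (acetyl equatorial, methoxy equatorial): E = 0.00 kcal/mol.
Chair II is the more stable (lower-energy) conformer, and in that chair the methoxy group is equatorial.

equatorial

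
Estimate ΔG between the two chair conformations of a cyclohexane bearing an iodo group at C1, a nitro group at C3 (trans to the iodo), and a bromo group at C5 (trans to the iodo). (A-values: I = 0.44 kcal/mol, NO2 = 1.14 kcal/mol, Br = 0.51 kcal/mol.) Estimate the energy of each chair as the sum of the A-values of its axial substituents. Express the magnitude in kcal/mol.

1.21 kcal/mol

Chair I (iodo axial, nitro equatorial, bromo equatorial): E = 0.44 kcal/mol.
Chair II (iodo equatorial, nitro axial, bromo axial): E = 1.65 kcal/mol.
ΔE = 1.65 − 0.44 = 1.21 kcal/mol; chair I is more stable.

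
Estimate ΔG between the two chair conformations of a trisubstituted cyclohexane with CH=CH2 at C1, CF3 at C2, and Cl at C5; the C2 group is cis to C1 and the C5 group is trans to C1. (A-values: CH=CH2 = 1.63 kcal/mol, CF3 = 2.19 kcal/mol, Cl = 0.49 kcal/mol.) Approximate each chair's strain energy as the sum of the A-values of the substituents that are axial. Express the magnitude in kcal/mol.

Chair I (vinyl axial, trifluoromethyl equatorial, chloro equatorial): E = 1.63 kcal/mol.
Chair II (vinyl equatorial, trifluoromethyl axial, chloro axial): E = 2.68 kcal/mol.
ΔE = 2.68 − 1.63 = 1.05 kcal/mol; chair I is more stable.

1.05 kcal/mol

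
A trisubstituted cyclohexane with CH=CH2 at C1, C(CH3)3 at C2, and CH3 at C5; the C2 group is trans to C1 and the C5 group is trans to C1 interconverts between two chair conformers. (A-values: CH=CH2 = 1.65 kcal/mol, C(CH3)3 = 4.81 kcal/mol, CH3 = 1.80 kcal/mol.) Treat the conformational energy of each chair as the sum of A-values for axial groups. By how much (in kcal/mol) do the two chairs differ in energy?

Chair I (vinyl axial, tert-butyl axial, methyl equatorial): E = 6.46 kcal/mol.
Chair II (vinyl equatorial, tert-butyl equatorial, methyl axial): E = 1.80 kcal/mol.
ΔE = 6.46 − 1.80 = 4.66 kcal/mol; chair II is more stable.

4.66 kcal/mol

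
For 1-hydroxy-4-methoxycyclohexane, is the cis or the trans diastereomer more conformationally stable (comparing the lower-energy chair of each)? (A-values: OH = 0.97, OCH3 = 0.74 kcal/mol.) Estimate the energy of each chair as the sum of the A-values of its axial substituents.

trans

At 1,4 positions (parity opposite): cis → (a,e or e,a); trans → (e,e or a,a).
Best chair for cis: E = 0.74 kcal/mol; best chair for trans: E = 0.00 kcal/mol.
The trans isomer is lower by 0.74 kcal/mol.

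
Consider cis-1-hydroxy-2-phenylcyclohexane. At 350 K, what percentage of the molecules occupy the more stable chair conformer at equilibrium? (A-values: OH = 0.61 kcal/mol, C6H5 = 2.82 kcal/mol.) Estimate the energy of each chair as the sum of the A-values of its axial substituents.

96.0%

C1 and C2 have opposite parity, so for the cis isomer the two substituents are one axial and one equatorial in each chair.
Chair I (hydroxyl axial, phenyl equatorial): E = 0.61 kcal/mol; chair II (hydroxyl equatorial, phenyl axial): E = 2.82 kcal/mol.
ΔG = 2.21 kcal/mol between the two chairs.
K = exp(ΔG/RT) with R = 1.987×10⁻³ kcal mol⁻¹ K⁻¹ and T = 350 K gives K ≈ 24.
Fraction in the lower-energy chair = K/(K+1) = 96.0%.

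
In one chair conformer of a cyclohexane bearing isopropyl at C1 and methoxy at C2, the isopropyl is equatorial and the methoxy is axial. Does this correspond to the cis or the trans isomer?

cis

C1 and C2 have opposite parity, so their axial bonds point in opposite directions.
With opposite-parity carbons, two substituents on the same face are one axial and one equatorial; opposite faces give both axial or both equatorial.
Here the groups are equatorial/axial → same face → cis.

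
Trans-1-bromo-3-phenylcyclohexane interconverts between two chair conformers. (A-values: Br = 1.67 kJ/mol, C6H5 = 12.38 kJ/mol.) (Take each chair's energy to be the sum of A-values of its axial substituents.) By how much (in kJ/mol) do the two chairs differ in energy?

C1 and C3 have the same parity, so for the trans isomer the two substituents are one axial and one equatorial in each chair.
Chair I (bromo axial, phenyl equatorial): E = 1.67 kJ/mol.
Chair II (bromo equatorial, phenyl axial): E = 12.38 kJ/mol.
ΔE = 12.38 − 1.67 = 10.71 kJ/mol; chair I is more stable.

10.71 kJ/mol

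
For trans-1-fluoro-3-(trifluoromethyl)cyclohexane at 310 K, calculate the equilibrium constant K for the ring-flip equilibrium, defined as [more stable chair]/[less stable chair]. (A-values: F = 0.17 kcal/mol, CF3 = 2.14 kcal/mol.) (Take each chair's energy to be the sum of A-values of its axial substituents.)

K ≈ 24.5

C1 and C3 have the same parity, so for the trans isomer the two substituents are one axial and one equatorial in each chair.
Chair I (fluoro axial, trifluoromethyl equatorial): E = 0.17 kcal/mol; chair II (fluoro equatorial, trifluoromethyl axial): E = 2.14 kcal/mol.
ΔG = 1.97 kcal/mol between the two chairs.
K = exp(ΔG/RT) with R = 1.987×10⁻³ kcal mol⁻¹ K⁻¹ and T = 310 K gives K ≈ 24.5.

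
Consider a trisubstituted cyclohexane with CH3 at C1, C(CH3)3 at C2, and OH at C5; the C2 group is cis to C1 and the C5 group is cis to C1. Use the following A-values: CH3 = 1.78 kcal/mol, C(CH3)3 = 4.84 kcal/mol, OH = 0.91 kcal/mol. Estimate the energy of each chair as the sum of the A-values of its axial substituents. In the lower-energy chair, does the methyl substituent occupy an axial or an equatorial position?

Chair I (methyl axial, tert-butyl equatorial, hydroxyl axial): E = 2.69 kcal/mol.
Chair II (methyl equatorial, tert-butyl axial, hydroxyl equatorial): E = 4.84 kcal/mol.
Chair I is the more stable (lower-energy) conformer, and in that chair the methyl group is axial.

axial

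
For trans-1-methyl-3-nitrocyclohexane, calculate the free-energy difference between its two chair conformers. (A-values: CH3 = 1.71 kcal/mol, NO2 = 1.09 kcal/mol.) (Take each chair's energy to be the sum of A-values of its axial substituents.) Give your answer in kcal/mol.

0.62 kcal/mol

C1 and C3 have the same parity, so for the trans isomer the two substituents are one axial and one equatorial in each chair.
Chair I (methyl axial, nitro equatorial): E = 1.71 kcal/mol.
Chair II (methyl equatorial, nitro axial): E = 1.09 kcal/mol.
ΔE = 1.71 − 1.09 = 0.62 kcal/mol; chair II is more stable.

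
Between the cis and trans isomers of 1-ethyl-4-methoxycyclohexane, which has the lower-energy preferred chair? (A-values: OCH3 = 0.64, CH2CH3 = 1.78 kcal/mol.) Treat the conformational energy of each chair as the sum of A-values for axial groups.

trans

At 1,4 positions (parity opposite): cis → (a,e or e,a); trans → (e,e or a,a).
Best chair for cis: E = 0.64 kcal/mol; best chair for trans: E = 0.00 kcal/mol.
The trans isomer is lower by 0.64 kcal/mol.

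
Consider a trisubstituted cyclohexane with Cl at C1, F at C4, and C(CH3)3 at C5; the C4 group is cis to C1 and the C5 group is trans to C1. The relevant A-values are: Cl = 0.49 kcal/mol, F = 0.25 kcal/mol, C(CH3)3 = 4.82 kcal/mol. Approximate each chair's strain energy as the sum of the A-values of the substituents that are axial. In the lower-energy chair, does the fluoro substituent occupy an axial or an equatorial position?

equatorial

Chair I (chloro axial, fluoro equatorial, tert-butyl equatorial): E = 0.49 kcal/mol.
Chair II (chloro equatorial, fluoro axial, tert-butyl axial): E = 5.07 kcal/mol.
Chair I is the more stable (lower-energy) conformer, and in that chair the fluoro group is equatorial.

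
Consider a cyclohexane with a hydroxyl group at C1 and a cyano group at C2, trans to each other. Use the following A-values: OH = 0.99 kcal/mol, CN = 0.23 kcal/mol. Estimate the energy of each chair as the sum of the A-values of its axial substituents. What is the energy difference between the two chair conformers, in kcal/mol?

1.22 kcal/mol

C1 and C2 have opposite parity, so for the trans isomer the two substituents are e,e in one chair and a,a in the other.
Chair I (hydroxyl axial, cyano axial): E = 1.22 kcal/mol.
Chair II (hydroxyl equatorial, cyano equatorial): E = 0.00 kcal/mol.
ΔE = 1.22 − 0.00 = 1.22 kcal/mol; chair II is more stable.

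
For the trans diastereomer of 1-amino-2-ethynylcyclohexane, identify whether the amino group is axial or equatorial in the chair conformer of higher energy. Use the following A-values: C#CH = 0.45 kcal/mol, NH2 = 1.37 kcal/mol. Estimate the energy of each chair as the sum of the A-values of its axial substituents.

C1 and C2 have opposite parity, so for the trans isomer the two substituents are e,e in one chair and a,a in the other.
Chair I (ethynyl axial, amino axial): E = 1.82 kcal/mol.
Chair II (ethynyl equatorial, amino equatorial): E = 0.00 kcal/mol.
Chair I is the less stable (higher-energy) conformer, and in that chair the amino group is axial.

axial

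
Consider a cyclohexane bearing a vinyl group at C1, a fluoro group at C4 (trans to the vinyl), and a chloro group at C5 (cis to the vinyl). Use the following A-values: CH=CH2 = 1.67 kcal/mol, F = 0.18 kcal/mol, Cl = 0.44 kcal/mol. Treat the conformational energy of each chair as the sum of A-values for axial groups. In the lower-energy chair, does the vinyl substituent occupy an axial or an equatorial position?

equatorial

Chair I (vinyl axial, fluoro axial, chloro axial): E = 2.29 kcal/mol.
Chair II (vinyl equatorial, fluoro equatorial, chloro equatorial): E = 0.00 kcal/mol.
Chair II is the more stable (lower-energy) conformer, and in that chair the vinyl group is equatorial.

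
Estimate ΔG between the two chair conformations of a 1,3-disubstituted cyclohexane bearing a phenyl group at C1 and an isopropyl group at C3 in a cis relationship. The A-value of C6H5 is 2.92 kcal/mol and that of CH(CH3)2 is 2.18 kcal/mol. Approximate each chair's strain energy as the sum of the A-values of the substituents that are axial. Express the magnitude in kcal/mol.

5.10 kcal/mol

C1 and C3 have the same parity, so for the cis isomer the two substituents are e,e in one chair and a,a in the other.
Chair I (phenyl axial, isopropyl axial): E = 5.10 kcal/mol.
Chair II (phenyl equatorial, isopropyl equatorial): E = 0.00 kcal/mol.
ΔE = 5.10 − 0.00 = 5.10 kcal/mol; chair II is more stable.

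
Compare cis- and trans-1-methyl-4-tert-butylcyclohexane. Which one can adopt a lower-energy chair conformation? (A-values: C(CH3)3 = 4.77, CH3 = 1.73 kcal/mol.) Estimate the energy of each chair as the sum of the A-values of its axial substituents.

trans

At 1,4 positions (parity opposite): cis → (a,e or e,a); trans → (e,e or a,a).
Best chair for cis: E = 1.73 kcal/mol; best chair for trans: E = 0.00 kcal/mol.
The trans isomer is lower by 1.73 kcal/mol.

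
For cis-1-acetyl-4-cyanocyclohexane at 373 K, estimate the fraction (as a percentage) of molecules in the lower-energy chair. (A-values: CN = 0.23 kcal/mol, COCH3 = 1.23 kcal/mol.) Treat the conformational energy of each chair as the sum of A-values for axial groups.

C1 and C4 have opposite parity, so for the cis isomer the two substituents are one axial and one equatorial in each chair.
Chair I (cyano axial, acetyl equatorial): E = 0.23 kcal/mol; chair II (cyano equatorial, acetyl axial): E = 1.23 kcal/mol.
ΔG = 1.00 kcal/mol between the two chairs.
K = exp(ΔG/RT) with R = 1.987×10⁻³ kcal mol⁻¹ K⁻¹ and T = 373 K gives K ≈ 3.85.
Fraction in the lower-energy chair = K/(K+1) = 79.4%.

79.4%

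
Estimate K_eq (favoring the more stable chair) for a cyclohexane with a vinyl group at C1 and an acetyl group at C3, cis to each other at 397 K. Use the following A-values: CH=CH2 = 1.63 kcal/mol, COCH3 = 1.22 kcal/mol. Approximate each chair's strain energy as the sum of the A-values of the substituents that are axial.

K ≈ 37.1

C1 and C3 have the same parity, so for the cis isomer the two substituents are e,e in one chair and a,a in the other.
Chair I (vinyl axial, acetyl axial): E = 2.85 kcal/mol; chair II (vinyl equatorial, acetyl equatorial): E = 0.00 kcal/mol.
ΔG = 2.85 kcal/mol between the two chairs.
K = exp(ΔG/RT) with R = 1.987×10⁻³ kcal mol⁻¹ K⁻¹ and T = 397 K gives K ≈ 37.1.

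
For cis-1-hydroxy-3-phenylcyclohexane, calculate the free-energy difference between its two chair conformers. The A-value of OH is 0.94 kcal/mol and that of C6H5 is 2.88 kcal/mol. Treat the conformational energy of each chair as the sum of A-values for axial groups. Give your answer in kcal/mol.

C1 and C3 have the same parity, so for the cis isomer the two substituents are e,e in one chair and a,a in the other.
Chair I (hydroxyl axial, phenyl axial): E = 3.82 kcal/mol.
Chair II (hydroxyl equatorial, phenyl equatorial): E = 0.00 kcal/mol.
ΔE = 3.82 − 0.00 = 3.82 kcal/mol; chair II is more stable.

3.82 kcal/mol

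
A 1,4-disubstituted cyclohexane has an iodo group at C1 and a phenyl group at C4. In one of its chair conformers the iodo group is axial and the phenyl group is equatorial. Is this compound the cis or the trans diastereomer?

cis

C1 and C4 have opposite parity, so their axial bonds point in opposite directions.
With opposite-parity carbons, two substituents on the same face are one axial and one equatorial; opposite faces give both axial or both equatorial.
Here the groups are axial/equatorial → same face → cis.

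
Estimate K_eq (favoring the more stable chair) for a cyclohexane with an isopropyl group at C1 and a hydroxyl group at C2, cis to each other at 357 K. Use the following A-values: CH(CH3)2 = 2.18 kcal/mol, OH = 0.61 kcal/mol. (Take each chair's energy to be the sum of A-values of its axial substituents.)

K ≈ 9.15

C1 and C2 have opposite parity, so for the cis isomer the two substituents are one axial and one equatorial in each chair.
Chair I (isopropyl axial, hydroxyl equatorial): E = 2.18 kcal/mol; chair II (isopropyl equatorial, hydroxyl axial): E = 0.61 kcal/mol.
ΔG = 1.57 kcal/mol between the two chairs.
K = exp(ΔG/RT) with R = 1.987×10⁻³ kcal mol⁻¹ K⁻¹ and T = 357 K gives K ≈ 9.15.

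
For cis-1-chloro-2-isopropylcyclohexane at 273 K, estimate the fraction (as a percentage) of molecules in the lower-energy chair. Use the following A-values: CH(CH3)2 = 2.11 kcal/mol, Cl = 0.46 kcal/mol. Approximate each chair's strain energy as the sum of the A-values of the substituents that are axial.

C1 and C2 have opposite parity, so for the cis isomer the two substituents are one axial and one equatorial in each chair.
Chair I (isopropyl axial, chloro equatorial): E = 2.11 kcal/mol; chair II (isopropyl equatorial, chloro axial): E = 0.46 kcal/mol.
ΔG = 1.65 kcal/mol between the two chairs.
K = exp(ΔG/RT) with R = 1.987×10⁻³ kcal mol⁻¹ K⁻¹ and T = 273 K gives K ≈ 20.9.
Fraction in the lower-energy chair = K/(K+1) = 95.4%.

95.4%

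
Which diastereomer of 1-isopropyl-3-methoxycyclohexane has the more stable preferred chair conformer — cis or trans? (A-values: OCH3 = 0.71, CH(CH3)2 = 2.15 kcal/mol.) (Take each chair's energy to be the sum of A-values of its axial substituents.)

cis

At 1,3 positions (parity same): cis → (e,e or a,a); trans → (a,e or e,a).
Best chair for cis: E = 0.00 kcal/mol; best chair for trans: E = 0.71 kcal/mol.
The cis isomer is lower by 0.71 kcal/mol.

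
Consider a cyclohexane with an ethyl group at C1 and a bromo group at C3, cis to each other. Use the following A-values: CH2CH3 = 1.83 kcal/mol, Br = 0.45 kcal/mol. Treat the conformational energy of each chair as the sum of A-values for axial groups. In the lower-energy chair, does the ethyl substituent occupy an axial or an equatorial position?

C1 and C3 have the same parity, so for the cis isomer the two substituents are e,e in one chair and a,a in the other.
Chair I (ethyl axial, bromo axial): E = 2.28 kcal/mol.
Chair II (ethyl equatorial, bromo equatorial): E = 0.00 kcal/mol.
Chair II is the more stable (lower-energy) conformer, and in that chair the ethyl group is equatorial.

equatorial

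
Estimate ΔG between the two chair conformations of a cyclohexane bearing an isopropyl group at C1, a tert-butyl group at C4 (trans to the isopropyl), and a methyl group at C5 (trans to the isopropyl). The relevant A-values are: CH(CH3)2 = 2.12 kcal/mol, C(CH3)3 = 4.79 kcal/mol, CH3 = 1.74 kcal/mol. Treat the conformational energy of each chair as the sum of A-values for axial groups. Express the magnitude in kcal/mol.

5.17 kcal/mol

Chair I (isopropyl axial, tert-butyl axial, methyl equatorial): E = 6.91 kcal/mol.
Chair II (isopropyl equatorial, tert-butyl equatorial, methyl axial): E = 1.74 kcal/mol.
ΔE = 6.91 − 1.74 = 5.17 kcal/mol; chair II is more stable.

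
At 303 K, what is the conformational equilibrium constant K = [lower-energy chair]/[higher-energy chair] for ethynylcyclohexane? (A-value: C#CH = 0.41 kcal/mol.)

K ≈ 1.98

One chair has the ethynyl group axial (E = 0.41 kcal/mol) and the other has it equatorial (E = 0).
ΔG = 0.41 kcal/mol between the two chairs.
K = exp(ΔG/RT) with R = 1.987×10⁻³ kcal mol⁻¹ K⁻¹ and T = 303 K gives K ≈ 1.98.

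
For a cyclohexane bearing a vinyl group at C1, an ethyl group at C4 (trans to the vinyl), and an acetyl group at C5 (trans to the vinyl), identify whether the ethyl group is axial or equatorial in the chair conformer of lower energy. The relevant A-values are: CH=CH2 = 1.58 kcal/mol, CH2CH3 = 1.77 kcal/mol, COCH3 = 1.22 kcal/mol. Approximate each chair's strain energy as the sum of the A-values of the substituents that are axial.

Chair I (vinyl axial, ethyl axial, acetyl equatorial): E = 3.35 kcal/mol.
Chair II (vinyl equatorial, ethyl equatorial, acetyl axial): E = 1.22 kcal/mol.
Chair II is the more stable (lower-energy) conformer, and in that chair the ethyl group is equatorial.

equatorial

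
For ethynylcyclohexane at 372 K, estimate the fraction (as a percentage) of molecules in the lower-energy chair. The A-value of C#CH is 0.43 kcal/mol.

One chair has the ethynyl group axial (E = 0.43 kcal/mol) and the other has it equatorial (E = 0).
ΔG = 0.43 kcal/mol between the two chairs.
K = exp(ΔG/RT) with R = 1.987×10⁻³ kcal mol⁻¹ K⁻¹ and T = 372 K gives K ≈ 1.79.
Fraction in the lower-energy chair = K/(K+1) = 64.1%.

64.1%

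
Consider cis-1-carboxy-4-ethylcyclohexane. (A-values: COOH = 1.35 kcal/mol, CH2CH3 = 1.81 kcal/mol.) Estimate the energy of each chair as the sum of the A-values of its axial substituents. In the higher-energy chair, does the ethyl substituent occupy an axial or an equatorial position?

C1 and C4 have opposite parity, so for the cis isomer the two substituents are one axial and one equatorial in each chair.
Chair I (carboxyl axial, ethyl equatorial): E = 1.35 kcal/mol.
Chair II (carboxyl equatorial, ethyl axial): E = 1.81 kcal/mol.
Chair II is the less stable (higher-energy) conformer, and in that chair the ethyl group is axial.

axial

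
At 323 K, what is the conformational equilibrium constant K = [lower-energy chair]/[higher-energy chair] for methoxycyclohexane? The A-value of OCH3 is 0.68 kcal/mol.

One chair has the methoxy group axial (E = 0.68 kcal/mol) and the other has it equatorial (E = 0).
ΔG = 0.68 kcal/mol between the two chairs.
K = exp(ΔG/RT) with R = 1.987×10⁻³ kcal mol⁻¹ K⁻¹ and T = 323 K gives K ≈ 2.88.

K ≈ 2.88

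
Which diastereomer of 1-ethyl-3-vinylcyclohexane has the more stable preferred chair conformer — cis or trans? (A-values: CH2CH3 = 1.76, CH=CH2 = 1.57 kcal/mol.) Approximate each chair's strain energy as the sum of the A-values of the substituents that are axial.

cis

At 1,3 positions (parity same): cis → (e,e or a,a); trans → (a,e or e,a).
Best chair for cis: E = 0.00 kcal/mol; best chair for trans: E = 1.57 kcal/mol.
The cis isomer is lower by 1.57 kcal/mol.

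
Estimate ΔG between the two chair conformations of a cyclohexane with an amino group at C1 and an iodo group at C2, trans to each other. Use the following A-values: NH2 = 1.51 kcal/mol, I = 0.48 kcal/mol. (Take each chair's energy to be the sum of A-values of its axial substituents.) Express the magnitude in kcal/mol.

C1 and C2 have opposite parity, so for the trans isomer the two substituents are e,e in one chair and a,a in the other.
Chair I (amino axial, iodo axial): E = 1.99 kcal/mol.
Chair II (amino equatorial, iodo equatorial): E = 0.00 kcal/mol.
ΔE = 1.99 − 0.00 = 1.99 kcal/mol; chair II is more stable.

1.99 kcal/mol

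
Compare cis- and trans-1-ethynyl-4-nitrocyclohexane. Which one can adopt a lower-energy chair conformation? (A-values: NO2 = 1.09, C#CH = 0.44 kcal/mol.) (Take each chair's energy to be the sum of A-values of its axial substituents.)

trans

At 1,4 positions (parity opposite): cis → (a,e or e,a); trans → (e,e or a,a).
Best chair for cis: E = 0.44 kcal/mol; best chair for trans: E = 0.00 kcal/mol.
The trans isomer is lower by 0.44 kcal/mol.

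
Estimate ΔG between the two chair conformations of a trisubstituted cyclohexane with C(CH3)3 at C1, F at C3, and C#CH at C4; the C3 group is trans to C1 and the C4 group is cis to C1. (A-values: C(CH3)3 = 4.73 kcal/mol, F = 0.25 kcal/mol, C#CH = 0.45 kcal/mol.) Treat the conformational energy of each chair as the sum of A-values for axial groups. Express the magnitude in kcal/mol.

Chair I (tert-butyl axial, fluoro equatorial, ethynyl equatorial): E = 4.73 kcal/mol.
Chair II (tert-butyl equatorial, fluoro axial, ethynyl axial): E = 0.70 kcal/mol.
ΔE = 4.73 − 0.70 = 4.03 kcal/mol; chair II is more stable.

4.03 kcal/mol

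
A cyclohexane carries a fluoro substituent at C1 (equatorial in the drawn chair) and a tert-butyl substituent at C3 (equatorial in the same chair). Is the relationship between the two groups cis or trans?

C1 and C3 have the same parity, so their axial bonds point in the same direction.
With same-parity carbons, two substituents on the same face are both axial or both equatorial; opposite faces give one of each.
Here the groups are equatorial/equatorial → same face → cis.

cis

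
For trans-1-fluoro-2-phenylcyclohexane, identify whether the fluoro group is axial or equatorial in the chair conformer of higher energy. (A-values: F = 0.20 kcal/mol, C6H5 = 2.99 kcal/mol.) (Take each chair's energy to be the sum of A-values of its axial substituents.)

axial

C1 and C2 have opposite parity, so for the trans isomer the two substituents are e,e in one chair and a,a in the other.
Chair I (fluoro axial, phenyl axial): E = 3.19 kcal/mol.
Chair II (fluoro equatorial, phenyl equatorial): E = 0.00 kcal/mol.
Chair I is the less stable (higher-energy) conformer, and in that chair the fluoro group is axial.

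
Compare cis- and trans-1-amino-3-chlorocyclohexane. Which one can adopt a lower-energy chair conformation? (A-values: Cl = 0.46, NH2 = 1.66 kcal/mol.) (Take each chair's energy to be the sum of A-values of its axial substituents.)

cis

At 1,3 positions (parity same): cis → (e,e or a,a); trans → (a,e or e,a).
Best chair for cis: E = 0.00 kcal/mol; best chair for trans: E = 0.46 kcal/mol.
The cis isomer is lower by 0.46 kcal/mol.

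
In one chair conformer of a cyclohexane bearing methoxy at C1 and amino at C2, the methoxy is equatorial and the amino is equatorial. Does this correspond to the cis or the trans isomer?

C1 and C2 have opposite parity, so their axial bonds point in opposite directions.
With opposite-parity carbons, two substituents on the same face are one axial and one equatorial; opposite faces give both axial or both equatorial.
Here the groups are equatorial/equatorial → opposite face → trans.

trans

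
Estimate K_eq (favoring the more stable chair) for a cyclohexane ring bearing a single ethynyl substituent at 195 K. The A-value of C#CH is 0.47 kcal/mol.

K ≈ 3.36

One chair has the ethynyl group axial (E = 0.47 kcal/mol) and the other has it equatorial (E = 0).
ΔG = 0.47 kcal/mol between the two chairs.
K = exp(ΔG/RT) with R = 1.987×10⁻³ kcal mol⁻¹ K⁻¹ and T = 195 K gives K ≈ 3.36.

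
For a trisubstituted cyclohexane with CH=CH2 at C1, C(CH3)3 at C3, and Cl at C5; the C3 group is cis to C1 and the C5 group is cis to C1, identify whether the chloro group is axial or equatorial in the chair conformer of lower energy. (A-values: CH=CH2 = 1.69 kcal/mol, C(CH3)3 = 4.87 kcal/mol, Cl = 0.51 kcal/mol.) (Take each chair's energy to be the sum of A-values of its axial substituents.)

Chair I (vinyl axial, tert-butyl axial, chloro axial): E = 7.07 kcal/mol.
Chair II (vinyl equatorial, tert-butyl equatorial, chloro equatorial): E = 0.00 kcal/mol.
Chair II is the more stable (lower-energy) conformer, and in that chair the chloro group is equatorial.

equatorial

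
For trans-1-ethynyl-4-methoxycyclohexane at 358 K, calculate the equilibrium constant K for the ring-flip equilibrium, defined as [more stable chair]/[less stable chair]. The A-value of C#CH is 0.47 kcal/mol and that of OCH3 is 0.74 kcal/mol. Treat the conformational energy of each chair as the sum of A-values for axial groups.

C1 and C4 have opposite parity, so for the trans isomer the two substituents are e,e in one chair and a,a in the other.
Chair I (ethynyl axial, methoxy axial): E = 1.21 kcal/mol; chair II (ethynyl equatorial, methoxy equatorial): E = 0.00 kcal/mol.
ΔG = 1.21 kcal/mol between the two chairs.
K = exp(ΔG/RT) with R = 1.987×10⁻³ kcal mol⁻¹ K⁻¹ and T = 358 K gives K ≈ 5.48.

K ≈ 5.48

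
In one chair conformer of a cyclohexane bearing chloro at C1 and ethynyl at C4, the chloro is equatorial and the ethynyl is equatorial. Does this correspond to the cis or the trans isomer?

trans

C1 and C4 have opposite parity, so their axial bonds point in opposite directions.
With opposite-parity carbons, two substituents on the same face are one axial and one equatorial; opposite faces give both axial or both equatorial.
Here the groups are equatorial/equatorial → opposite face → trans.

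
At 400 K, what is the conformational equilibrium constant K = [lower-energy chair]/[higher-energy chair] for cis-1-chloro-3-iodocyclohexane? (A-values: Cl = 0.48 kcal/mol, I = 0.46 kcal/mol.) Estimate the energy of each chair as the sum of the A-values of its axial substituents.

C1 and C3 have the same parity, so for the cis isomer the two substituents are e,e in one chair and a,a in the other.
Chair I (chloro axial, iodo axial): E = 0.94 kcal/mol; chair II (chloro equatorial, iodo equatorial): E = 0.00 kcal/mol.
ΔG = 0.94 kcal/mol between the two chairs.
K = exp(ΔG/RT) with R = 1.987×10⁻³ kcal mol⁻¹ K⁻¹ and T = 400 K gives K ≈ 3.26.

K ≈ 3.26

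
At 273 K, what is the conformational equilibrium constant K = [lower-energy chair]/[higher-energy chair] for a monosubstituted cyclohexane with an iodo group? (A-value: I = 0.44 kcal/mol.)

One chair has the iodo group axial (E = 0.44 kcal/mol) and the other has it equatorial (E = 0).
ΔG = 0.44 kcal/mol between the two chairs.
K = exp(ΔG/RT) with R = 1.987×10⁻³ kcal mol⁻¹ K⁻¹ and T = 273 K gives K ≈ 2.25.

K ≈ 2.25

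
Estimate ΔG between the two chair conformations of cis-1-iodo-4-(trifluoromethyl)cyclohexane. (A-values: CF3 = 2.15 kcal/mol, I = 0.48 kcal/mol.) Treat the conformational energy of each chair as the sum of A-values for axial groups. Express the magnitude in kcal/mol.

1.67 kcal/mol

C1 and C4 have opposite parity, so for the cis isomer the two substituents are one axial and one equatorial in each chair.
Chair I (trifluoromethyl axial, iodo equatorial): E = 2.15 kcal/mol.
Chair II (trifluoromethyl equatorial, iodo axial): E = 0.48 kcal/mol.
ΔE = 2.15 − 0.48 = 1.67 kcal/mol; chair II is more stable.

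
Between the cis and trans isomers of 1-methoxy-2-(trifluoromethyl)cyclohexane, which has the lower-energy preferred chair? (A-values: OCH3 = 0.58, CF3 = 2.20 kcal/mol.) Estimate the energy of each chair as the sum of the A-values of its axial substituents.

At 1,2 positions (parity opposite): cis → (a,e or e,a); trans → (e,e or a,a).
Best chair for cis: E = 0.58 kcal/mol; best chair for trans: E = 0.00 kcal/mol.
The trans isomer is lower by 0.58 kcal/mol.

trans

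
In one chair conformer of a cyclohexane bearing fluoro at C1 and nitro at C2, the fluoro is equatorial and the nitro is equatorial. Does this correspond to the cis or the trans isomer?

C1 and C2 have opposite parity, so their axial bonds point in opposite directions.
With opposite-parity carbons, two substituents on the same face are one axial and one equatorial; opposite faces give both axial or both equatorial.
Here the groups are equatorial/equatorial → opposite face → trans.

trans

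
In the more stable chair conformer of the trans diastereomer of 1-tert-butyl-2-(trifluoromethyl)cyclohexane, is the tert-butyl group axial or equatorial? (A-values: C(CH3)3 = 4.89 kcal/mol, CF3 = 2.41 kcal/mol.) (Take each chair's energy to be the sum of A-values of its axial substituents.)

equatorial

C1 and C2 have opposite parity, so for the trans isomer the two substituents are e,e in one chair and a,a in the other.
Chair I (tert-butyl axial, trifluoromethyl axial): E = 7.30 kcal/mol.
Chair II (tert-butyl equatorial, trifluoromethyl equatorial): E = 0.00 kcal/mol.
Chair II is the more stable (lower-energy) conformer, and in that chair the tert-butyl group is equatorial.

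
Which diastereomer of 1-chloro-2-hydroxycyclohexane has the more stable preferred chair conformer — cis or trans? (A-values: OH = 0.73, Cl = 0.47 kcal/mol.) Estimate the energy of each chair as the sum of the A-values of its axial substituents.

At 1,2 positions (parity opposite): cis → (a,e or e,a); trans → (e,e or a,a).
Best chair for cis: E = 0.47 kcal/mol; best chair for trans: E = 0.00 kcal/mol.
The trans isomer is lower by 0.47 kcal/mol.

trans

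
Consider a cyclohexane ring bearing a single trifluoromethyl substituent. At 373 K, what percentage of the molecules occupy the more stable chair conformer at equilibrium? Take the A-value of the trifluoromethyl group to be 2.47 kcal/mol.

One chair has the trifluoromethyl group axial (E = 2.47 kcal/mol) and the other has it equatorial (E = 0).
ΔG = 2.47 kcal/mol between the two chairs.
K = exp(ΔG/RT) with R = 1.987×10⁻³ kcal mol⁻¹ K⁻¹ and T = 373 K gives K ≈ 28.
Fraction in the lower-energy chair = K/(K+1) = 96.6%.

96.6%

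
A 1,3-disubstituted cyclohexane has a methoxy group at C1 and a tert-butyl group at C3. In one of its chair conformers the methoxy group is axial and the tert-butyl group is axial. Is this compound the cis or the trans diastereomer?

cis

C1 and C3 have the same parity, so their axial bonds point in the same direction.
With same-parity carbons, two substituents on the same face are both axial or both equatorial; opposite faces give one of each.
Here the groups are axial/axial → same face → cis.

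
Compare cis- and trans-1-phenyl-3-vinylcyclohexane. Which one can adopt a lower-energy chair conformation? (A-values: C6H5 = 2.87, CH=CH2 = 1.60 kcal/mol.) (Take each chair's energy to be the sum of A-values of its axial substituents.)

cis

At 1,3 positions (parity same): cis → (e,e or a,a); trans → (a,e or e,a).
Best chair for cis: E = 0.00 kcal/mol; best chair for trans: E = 1.60 kcal/mol.
The cis isomer is lower by 1.60 kcal/mol.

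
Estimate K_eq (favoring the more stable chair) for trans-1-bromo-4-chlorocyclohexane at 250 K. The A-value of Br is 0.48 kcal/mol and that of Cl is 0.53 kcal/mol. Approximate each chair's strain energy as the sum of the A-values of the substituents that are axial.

C1 and C4 have opposite parity, so for the trans isomer the two substituents are e,e in one chair and a,a in the other.
Chair I (bromo axial, chloro axial): E = 1.01 kcal/mol; chair II (bromo equatorial, chloro equatorial): E = 0.00 kcal/mol.
ΔG = 1.01 kcal/mol between the two chairs.
K = exp(ΔG/RT) with R = 1.987×10⁻³ kcal mol⁻¹ K⁻¹ and T = 250 K gives K ≈ 7.64.

K ≈ 7.64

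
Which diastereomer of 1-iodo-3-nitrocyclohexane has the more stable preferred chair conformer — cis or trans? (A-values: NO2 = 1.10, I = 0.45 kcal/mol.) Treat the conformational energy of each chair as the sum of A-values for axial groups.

At 1,3 positions (parity same): cis → (e,e or a,a); trans → (a,e or e,a).
Best chair for cis: E = 0.00 kcal/mol; best chair for trans: E = 0.45 kcal/mol.
The cis isomer is lower by 0.45 kcal/mol.

cis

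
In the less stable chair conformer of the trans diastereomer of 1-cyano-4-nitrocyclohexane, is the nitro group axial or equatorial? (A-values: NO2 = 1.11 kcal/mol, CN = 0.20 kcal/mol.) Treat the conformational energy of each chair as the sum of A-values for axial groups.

C1 and C4 have opposite parity, so for the trans isomer the two substituents are e,e in one chair and a,a in the other.
Chair I (nitro axial, cyano axial): E = 1.31 kcal/mol.
Chair II (nitro equatorial, cyano equatorial): E = 0.00 kcal/mol.
Chair I is the less stable (higher-energy) conformer, and in that chair the nitro group is axial.

axial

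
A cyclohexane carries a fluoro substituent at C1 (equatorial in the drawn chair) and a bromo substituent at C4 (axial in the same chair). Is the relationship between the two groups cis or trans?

cis

C1 and C4 have opposite parity, so their axial bonds point in opposite directions.
With opposite-parity carbons, two substituents on the same face are one axial and one equatorial; opposite faces give both axial or both equatorial.
Here the groups are equatorial/axial → same face → cis.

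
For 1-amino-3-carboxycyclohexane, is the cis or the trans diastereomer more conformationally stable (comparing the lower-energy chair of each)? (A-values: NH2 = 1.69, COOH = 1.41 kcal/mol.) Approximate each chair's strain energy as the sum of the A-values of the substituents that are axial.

cis

At 1,3 positions (parity same): cis → (e,e or a,a); trans → (a,e or e,a).
Best chair for cis: E = 0.00 kcal/mol; best chair for trans: E = 1.41 kcal/mol.
The cis isomer is lower by 1.41 kcal/mol.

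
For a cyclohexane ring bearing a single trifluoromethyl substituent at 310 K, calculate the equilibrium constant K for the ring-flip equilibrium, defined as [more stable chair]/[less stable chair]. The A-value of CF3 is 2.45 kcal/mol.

One chair has the trifluoromethyl group axial (E = 2.45 kcal/mol) and the other has it equatorial (E = 0).
ΔG = 2.45 kcal/mol between the two chairs.
K = exp(ΔG/RT) with R = 1.987×10⁻³ kcal mol⁻¹ K⁻¹ and T = 310 K gives K ≈ 53.4.

K ≈ 53.4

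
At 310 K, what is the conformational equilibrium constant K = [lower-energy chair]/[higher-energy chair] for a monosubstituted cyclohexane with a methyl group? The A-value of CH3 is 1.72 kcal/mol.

K ≈ 16.3

One chair has the methyl group axial (E = 1.72 kcal/mol) and the other has it equatorial (E = 0).
ΔG = 1.72 kcal/mol between the two chairs.
K = exp(ΔG/RT) with R = 1.987×10⁻³ kcal mol⁻¹ K⁻¹ and T = 310 K gives K ≈ 16.3.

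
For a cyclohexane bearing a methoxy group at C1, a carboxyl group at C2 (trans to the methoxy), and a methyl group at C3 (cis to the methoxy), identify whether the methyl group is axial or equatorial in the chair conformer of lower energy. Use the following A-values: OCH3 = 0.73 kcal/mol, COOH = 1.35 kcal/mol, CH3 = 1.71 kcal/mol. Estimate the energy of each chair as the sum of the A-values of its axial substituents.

equatorial

Chair I (methoxy axial, carboxyl axial, methyl axial): E = 3.79 kcal/mol.
Chair II (methoxy equatorial, carboxyl equatorial, methyl equatorial): E = 0.00 kcal/mol.
Chair II is the more stable (lower-energy) conformer, and in that chair the methyl group is equatorial.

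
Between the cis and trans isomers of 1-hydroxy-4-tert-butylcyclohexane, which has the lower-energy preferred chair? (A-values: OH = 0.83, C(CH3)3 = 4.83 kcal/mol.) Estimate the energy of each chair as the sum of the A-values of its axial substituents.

trans

At 1,4 positions (parity opposite): cis → (a,e or e,a); trans → (e,e or a,a).
Best chair for cis: E = 0.83 kcal/mol; best chair for trans: E = 0.00 kcal/mol.
The trans isomer is lower by 0.83 kcal/mol.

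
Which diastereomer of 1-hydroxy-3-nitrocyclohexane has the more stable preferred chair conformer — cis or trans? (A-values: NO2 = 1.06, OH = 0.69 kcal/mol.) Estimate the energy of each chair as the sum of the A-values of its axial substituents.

cis

At 1,3 positions (parity same): cis → (e,e or a,a); trans → (a,e or e,a).
Best chair for cis: E = 0.00 kcal/mol; best chair for trans: E = 0.69 kcal/mol.
The cis isomer is lower by 0.69 kcal/mol.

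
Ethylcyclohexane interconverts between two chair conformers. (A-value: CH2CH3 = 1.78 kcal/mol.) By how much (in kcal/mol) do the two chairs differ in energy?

A monosubstituted cyclohexane has one chair with the ethyl group axial (E = A = 1.78 kcal/mol) and one with it equatorial (E = 0).
ΔE = 1.78 − 0 = 1.78 kcal/mol.

1.78 kcal/mol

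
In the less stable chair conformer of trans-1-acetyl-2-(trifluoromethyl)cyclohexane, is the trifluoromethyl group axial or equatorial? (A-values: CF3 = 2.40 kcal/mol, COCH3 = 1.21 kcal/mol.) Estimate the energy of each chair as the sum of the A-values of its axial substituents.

C1 and C2 have opposite parity, so for the trans isomer the two substituents are e,e in one chair and a,a in the other.
Chair I (trifluoromethyl axial, acetyl axial): E = 3.61 kcal/mol.
Chair II (trifluoromethyl equatorial, acetyl equatorial): E = 0.00 kcal/mol.
Chair I is the less stable (higher-energy) conformer, and in that chair the trifluoromethyl group is axial.

axial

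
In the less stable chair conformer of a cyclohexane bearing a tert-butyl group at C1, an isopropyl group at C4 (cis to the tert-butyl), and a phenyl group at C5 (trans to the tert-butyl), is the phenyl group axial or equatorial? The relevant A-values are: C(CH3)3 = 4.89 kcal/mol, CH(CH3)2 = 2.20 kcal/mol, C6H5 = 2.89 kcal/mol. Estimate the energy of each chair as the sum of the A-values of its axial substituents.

axial

Chair I (tert-butyl axial, isopropyl equatorial, phenyl equatorial): E = 4.89 kcal/mol.
Chair II (tert-butyl equatorial, isopropyl axial, phenyl axial): E = 5.09 kcal/mol.
Chair II is the less stable (higher-energy) conformer, and in that chair the phenyl group is axial.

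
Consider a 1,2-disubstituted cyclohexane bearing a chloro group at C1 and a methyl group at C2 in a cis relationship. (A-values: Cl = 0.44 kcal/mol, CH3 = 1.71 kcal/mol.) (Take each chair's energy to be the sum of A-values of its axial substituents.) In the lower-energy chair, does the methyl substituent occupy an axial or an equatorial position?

C1 and C2 have opposite parity, so for the cis isomer the two substituents are one axial and one equatorial in each chair.
Chair I (chloro axial, methyl equatorial): E = 0.44 kcal/mol.
Chair II (chloro equatorial, methyl axial): E = 1.71 kcal/mol.
Chair I is the more stable (lower-energy) conformer, and in that chair the methyl group is equatorial.

equatorial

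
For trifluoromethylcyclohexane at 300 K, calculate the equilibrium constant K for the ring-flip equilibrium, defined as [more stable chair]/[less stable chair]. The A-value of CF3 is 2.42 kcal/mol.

One chair has the trifluoromethyl group axial (E = 2.42 kcal/mol) and the other has it equatorial (E = 0).
ΔG = 2.42 kcal/mol between the two chairs.
K = exp(ΔG/RT) with R = 1.987×10⁻³ kcal mol⁻¹ K⁻¹ and T = 300 K gives K ≈ 58.

K ≈ 58.0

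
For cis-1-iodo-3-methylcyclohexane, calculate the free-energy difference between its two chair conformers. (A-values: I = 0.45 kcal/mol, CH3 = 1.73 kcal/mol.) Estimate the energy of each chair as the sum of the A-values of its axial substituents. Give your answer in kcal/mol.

2.18 kcal/mol

C1 and C3 have the same parity, so for the cis isomer the two substituents are e,e in one chair and a,a in the other.
Chair I (iodo axial, methyl axial): E = 2.18 kcal/mol.
Chair II (iodo equatorial, methyl equatorial): E = 0.00 kcal/mol.
ΔE = 2.18 − 0.00 = 2.18 kcal/mol; chair II is more stable.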